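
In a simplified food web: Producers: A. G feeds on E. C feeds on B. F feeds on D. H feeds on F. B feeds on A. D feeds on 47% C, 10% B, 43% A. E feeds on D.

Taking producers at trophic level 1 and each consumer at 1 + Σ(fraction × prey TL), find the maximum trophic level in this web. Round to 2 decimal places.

5.04

B: 1 + 1 = 2
C: 1 + 2 = 3
D: 1 + (0.47×3 + 0.1×2 + 0.43×1) = 3.04
E: 1 + 3.04 = 4.04
F: 1 + 3.04 = 4.04
G: 1 + 4.04 = 5.04
H: 1 + 4.04 = 5.04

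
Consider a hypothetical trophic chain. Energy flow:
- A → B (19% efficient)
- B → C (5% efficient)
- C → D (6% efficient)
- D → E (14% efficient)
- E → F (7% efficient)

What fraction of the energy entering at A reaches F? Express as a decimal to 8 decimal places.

Product of link efficiencies: 0.19 × 0.05 × 0.06 × 0.14 × 0.07 = 0.000005586

0.00000559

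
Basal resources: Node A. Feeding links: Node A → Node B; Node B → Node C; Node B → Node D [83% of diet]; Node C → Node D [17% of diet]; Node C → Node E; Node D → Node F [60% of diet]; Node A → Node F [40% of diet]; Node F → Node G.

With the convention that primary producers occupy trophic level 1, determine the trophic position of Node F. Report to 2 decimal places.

Node B: 1 + 1 = 2
Node C: 1 + 2 = 3
Node D: 1 + (0.83×2 + 0.17×3) = 3.17
Node E: 1 + 3 = 4
Node F: 1 + (0.6×3.17 + 0.4×1) = 3.302
Node G: 1 + 3.302 = 4.302

3.30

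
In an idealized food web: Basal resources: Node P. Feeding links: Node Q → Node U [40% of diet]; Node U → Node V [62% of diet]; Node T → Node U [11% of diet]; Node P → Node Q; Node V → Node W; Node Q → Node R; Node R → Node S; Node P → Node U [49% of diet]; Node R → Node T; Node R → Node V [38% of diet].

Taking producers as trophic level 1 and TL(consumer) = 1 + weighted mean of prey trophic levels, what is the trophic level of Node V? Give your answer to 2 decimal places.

Node Q: 1 + 1 = 2
Node R: 1 + 2 = 3
Node S: 1 + 3 = 4
Node T: 1 + 3 = 4
Node U: 1 + (0.49×1 + 0.4×2 + 0.11×4) = 2.73
Node V: 1 + (0.38×3 + 0.62×2.73) = 3.8326
Node W: 1 + 3.8326 = 4.8326

3.83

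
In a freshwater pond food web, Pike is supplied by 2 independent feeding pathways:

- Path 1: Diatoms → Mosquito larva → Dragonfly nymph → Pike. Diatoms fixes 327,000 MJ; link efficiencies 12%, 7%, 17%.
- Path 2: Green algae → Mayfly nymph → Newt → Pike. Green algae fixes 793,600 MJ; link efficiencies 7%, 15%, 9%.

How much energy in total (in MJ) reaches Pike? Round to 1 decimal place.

Path 1: 327000 × 0.12 × 0.07 × 0.17 = 466.956 MJ
Path 2: 793600 × 0.07 × 0.15 × 0.09 = 749.952 MJ
Total at Pike: 466.956 + 749.952 = 1216.908 MJ

1216.9 MJ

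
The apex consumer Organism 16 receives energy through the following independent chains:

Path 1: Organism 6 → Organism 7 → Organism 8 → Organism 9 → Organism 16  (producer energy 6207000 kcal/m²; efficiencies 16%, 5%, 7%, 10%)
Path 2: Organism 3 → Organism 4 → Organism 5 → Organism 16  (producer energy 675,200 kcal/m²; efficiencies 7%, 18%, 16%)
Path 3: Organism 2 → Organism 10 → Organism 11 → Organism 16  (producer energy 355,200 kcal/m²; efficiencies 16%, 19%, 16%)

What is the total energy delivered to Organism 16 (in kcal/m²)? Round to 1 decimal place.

3436.5 kcal/m²

Path 1: 6207000 × 0.16 × 0.05 × 0.07 × 0.1 = 347.592 kcal/m²
Path 2: 675200 × 0.07 × 0.18 × 0.16 = 1361.2032 kcal/m²
Path 3: 355200 × 0.16 × 0.19 × 0.16 = 1727.6928 kcal/m²
Total at Organism 16: 347.592 + 1361.2032 + 1727.6928 = 3436.488 kcal/m²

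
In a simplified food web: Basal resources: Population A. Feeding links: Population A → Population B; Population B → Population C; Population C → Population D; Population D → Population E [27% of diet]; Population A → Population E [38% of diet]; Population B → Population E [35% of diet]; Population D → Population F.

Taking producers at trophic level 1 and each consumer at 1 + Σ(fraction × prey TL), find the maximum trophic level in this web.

5

Population B: 1 + 1 = 2
Population C: 1 + 2 = 3
Population D: 1 + 3 = 4
Population E: 1 + (0.27×4 + 0.38×1 + 0.35×2) = 3.16
Population F: 1 + 4 = 5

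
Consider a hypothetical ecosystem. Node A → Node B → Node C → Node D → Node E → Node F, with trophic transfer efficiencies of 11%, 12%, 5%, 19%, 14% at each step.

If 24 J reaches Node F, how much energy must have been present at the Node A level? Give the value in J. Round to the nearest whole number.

1367054 J

Cumulative transfer efficiency: 0.11 × 0.12 × 0.05 × 0.19 × 0.14 = 0.000017556
Node A energy = 24 / 0.000017556 = 1367054 J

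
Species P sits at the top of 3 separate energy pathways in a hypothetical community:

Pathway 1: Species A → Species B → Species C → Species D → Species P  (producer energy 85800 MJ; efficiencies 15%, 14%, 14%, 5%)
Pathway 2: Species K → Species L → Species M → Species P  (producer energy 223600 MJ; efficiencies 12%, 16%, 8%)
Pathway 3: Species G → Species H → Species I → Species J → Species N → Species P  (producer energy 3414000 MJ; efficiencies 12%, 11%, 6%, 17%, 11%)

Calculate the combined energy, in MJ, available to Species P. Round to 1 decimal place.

406.6 MJ

Pathway 1: 85800 × 0.15 × 0.14 × 0.14 × 0.05 = 12.6126 MJ
Pathway 2: 223600 × 0.12 × 0.16 × 0.08 = 343.4496 MJ
Pathway 3: 3414000 × 0.12 × 0.11 × 0.06 × 0.17 × 0.11 = 50.5627056 MJ
Total at Species P: 12.6126 + 343.4496 + 50.5627056 = 406.6249056 MJ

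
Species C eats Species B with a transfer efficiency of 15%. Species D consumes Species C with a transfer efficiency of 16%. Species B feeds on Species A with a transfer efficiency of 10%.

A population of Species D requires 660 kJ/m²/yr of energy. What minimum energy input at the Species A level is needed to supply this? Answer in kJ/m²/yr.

275000 kJ/m²/yr

Cumulative transfer efficiency: 0.1 × 0.15 × 0.16 = 0.0024
Species A energy = 660 / 0.0024 = 275000 kJ/m²/yr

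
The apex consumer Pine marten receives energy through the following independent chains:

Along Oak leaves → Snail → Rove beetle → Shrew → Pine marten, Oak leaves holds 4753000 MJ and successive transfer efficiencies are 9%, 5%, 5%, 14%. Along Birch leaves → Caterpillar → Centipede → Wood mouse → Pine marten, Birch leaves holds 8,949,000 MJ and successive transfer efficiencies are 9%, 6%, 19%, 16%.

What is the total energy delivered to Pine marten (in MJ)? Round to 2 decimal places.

Via Oak leaves: 4753000 × 0.09 × 0.05 × 0.05 × 0.14 = 149.7195 MJ
Via Birch leaves: 8949000 × 0.09 × 0.06 × 0.19 × 0.16 = 1469.06784 MJ
Total at Pine marten: 149.7195 + 1469.06784 = 1618.78734 MJ

1618.79 MJ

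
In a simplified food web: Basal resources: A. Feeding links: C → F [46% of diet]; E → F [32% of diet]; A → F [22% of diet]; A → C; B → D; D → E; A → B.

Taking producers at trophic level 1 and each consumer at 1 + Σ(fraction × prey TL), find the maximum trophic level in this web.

B: 1 + 1 = 2
C: 1 + 1 = 2
D: 1 + 2 = 3
E: 1 + 3 = 4
F: 1 + (0.22×1 + 0.32×4 + 0.46×2) = 3.42

4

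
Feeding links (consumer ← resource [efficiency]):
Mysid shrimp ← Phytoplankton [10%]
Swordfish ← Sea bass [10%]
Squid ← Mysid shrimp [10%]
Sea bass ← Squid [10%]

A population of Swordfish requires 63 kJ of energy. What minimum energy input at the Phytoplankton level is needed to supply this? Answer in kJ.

Cumulative transfer efficiency: 0.1 × 0.1 × 0.1 × 0.1 = 0.0001
Phytoplankton energy = 63 / 0.0001 = 630000 kJ

630000 kJ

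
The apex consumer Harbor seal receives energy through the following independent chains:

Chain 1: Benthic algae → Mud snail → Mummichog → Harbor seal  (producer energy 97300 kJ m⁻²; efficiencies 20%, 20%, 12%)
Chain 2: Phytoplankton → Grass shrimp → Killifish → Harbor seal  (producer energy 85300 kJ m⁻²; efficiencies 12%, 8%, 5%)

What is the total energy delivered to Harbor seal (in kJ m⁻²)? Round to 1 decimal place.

508.0 kJ m⁻²

Chain 1: 97300 × 0.2 × 0.2 × 0.12 = 467.04 kJ m⁻²
Chain 2: 85300 × 0.12 × 0.08 × 0.05 = 40.944 kJ m⁻²
Total at Harbor seal: 467.04 + 40.944 = 507.984 kJ m⁻²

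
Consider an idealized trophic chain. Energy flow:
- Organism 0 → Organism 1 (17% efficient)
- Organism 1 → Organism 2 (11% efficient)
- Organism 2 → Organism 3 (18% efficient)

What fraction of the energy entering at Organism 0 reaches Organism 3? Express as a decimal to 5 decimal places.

Product of link efficiencies: 0.17 × 0.11 × 0.18 = 0.003366

0.00337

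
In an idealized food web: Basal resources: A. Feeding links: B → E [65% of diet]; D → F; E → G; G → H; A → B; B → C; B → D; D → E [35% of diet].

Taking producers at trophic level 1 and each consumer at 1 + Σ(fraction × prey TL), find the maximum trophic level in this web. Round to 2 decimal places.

5.35

B: 1 + 1 = 2
C: 1 + 2 = 3
D: 1 + 2 = 3
E: 1 + (0.65×2 + 0.35×3) = 3.35
F: 1 + 3 = 4
G: 1 + 3.35 = 4.35
H: 1 + 4.35 = 5.35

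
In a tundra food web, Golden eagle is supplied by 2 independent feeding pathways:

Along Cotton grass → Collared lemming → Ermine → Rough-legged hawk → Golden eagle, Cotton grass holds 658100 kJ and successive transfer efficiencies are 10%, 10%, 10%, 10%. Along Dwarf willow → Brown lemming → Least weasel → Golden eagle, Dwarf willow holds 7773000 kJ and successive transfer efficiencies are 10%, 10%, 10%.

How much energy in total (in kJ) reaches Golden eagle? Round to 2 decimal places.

7838.81 kJ

Via Cotton grass: 658100 × 0.1 × 0.1 × 0.1 × 0.1 = 65.81 kJ
Via Dwarf willow: 7773000 × 0.1 × 0.1 × 0.1 = 7773 kJ
Total at Golden eagle: 65.81 + 7773 = 7838.81 kJ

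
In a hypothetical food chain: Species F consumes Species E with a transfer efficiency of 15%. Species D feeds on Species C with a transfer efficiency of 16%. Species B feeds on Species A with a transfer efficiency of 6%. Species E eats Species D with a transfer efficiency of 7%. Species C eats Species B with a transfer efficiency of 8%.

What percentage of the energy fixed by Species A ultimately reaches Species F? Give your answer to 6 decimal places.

0.000806%

Product of link efficiencies: 0.06 × 0.08 × 0.16 × 0.07 × 0.15 = 0.000008064
As a percentage: 0.000008064 × 100 = 0.000806%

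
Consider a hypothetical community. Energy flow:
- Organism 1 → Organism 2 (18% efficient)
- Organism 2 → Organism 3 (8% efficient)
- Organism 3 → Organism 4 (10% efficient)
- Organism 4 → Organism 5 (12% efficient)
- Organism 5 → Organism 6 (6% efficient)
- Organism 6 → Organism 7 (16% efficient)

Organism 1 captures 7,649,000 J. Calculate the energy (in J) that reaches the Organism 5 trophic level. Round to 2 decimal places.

1321.75 J

Organism 2: 7649000 × 0.18 = 1376820 J
Organism 3: 1376820 × 0.08 = 110145.6 J
Organism 4: 110145.6 × 0.1 = 11014.56 J
Organism 5: 11014.56 × 0.12 = 1321.7472 J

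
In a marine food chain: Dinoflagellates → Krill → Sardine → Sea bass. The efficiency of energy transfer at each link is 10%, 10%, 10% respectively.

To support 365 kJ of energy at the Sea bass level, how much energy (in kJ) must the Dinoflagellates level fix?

365000 kJ

Cumulative transfer efficiency: 0.1 × 0.1 × 0.1 = 0.001
Dinoflagellates energy = 365 / 0.001 = 365000 kJ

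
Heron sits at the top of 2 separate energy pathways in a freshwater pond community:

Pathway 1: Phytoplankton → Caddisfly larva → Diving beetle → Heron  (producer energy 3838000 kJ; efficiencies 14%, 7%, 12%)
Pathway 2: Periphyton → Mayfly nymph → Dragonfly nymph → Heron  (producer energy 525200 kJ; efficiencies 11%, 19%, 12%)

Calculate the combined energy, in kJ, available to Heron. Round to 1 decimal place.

Pathway 1: 3838000 × 0.14 × 0.07 × 0.12 = 4513.488 kJ
Pathway 2: 525200 × 0.11 × 0.19 × 0.12 = 1317.2016 kJ
Total at Heron: 4513.488 + 1317.2016 = 5830.6896 kJ

5830.7 kJ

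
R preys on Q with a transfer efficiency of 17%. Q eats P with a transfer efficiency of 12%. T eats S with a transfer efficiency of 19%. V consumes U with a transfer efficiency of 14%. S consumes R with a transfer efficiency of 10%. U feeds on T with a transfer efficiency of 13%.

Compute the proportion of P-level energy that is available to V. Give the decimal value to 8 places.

Product of link efficiencies: 0.12 × 0.17 × 0.1 × 0.19 × 0.13 × 0.14 = 0.00000705432

0.00000705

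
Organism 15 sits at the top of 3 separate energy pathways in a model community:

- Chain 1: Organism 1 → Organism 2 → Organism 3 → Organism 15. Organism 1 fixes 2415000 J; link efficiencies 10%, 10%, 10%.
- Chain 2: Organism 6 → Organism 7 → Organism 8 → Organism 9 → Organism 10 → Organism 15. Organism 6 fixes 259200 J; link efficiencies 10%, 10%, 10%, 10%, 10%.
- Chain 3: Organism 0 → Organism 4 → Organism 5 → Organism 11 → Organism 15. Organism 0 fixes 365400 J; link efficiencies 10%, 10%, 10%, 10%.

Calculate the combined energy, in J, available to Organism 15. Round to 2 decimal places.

2454.13 J

Chain 1: 2415000 × 0.1 × 0.1 × 0.1 = 2415 J
Chain 2: 259200 × 0.1 × 0.1 × 0.1 × 0.1 × 0.1 = 2.592 J
Chain 3: 365400 × 0.1 × 0.1 × 0.1 × 0.1 = 36.54 J
Total at Organism 15: 2415 + 2.592 + 36.54 = 2454.132 J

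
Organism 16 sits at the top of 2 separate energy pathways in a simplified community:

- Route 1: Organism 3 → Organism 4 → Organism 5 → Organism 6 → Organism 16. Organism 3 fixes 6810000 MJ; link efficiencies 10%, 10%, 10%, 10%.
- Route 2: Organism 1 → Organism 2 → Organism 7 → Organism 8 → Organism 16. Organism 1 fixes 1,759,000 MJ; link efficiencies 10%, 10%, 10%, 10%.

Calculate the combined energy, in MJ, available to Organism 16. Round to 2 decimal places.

Route 1: 6810000 × 0.1 × 0.1 × 0.1 × 0.1 = 681 MJ
Route 2: 1759000 × 0.1 × 0.1 × 0.1 × 0.1 = 175.9 MJ
Total at Organism 16: 681 + 175.9 = 856.9 MJ

856.90 MJ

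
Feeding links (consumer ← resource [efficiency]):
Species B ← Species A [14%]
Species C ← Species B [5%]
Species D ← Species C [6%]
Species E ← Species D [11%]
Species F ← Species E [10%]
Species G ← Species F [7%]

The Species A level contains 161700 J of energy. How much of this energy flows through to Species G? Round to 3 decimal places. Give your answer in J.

0.052 J

Species B: 161700 × 0.14 = 22638 J
Species C: 22638 × 0.05 = 1131.9 J
Species D: 1131.9 × 0.06 = 67.914 J
Species E: 67.914 × 0.11 = 7.47054 J
Species F: 7.47054 × 0.1 = 0.747054 J
Species G: 0.747054 × 0.07 = 0.05229378 J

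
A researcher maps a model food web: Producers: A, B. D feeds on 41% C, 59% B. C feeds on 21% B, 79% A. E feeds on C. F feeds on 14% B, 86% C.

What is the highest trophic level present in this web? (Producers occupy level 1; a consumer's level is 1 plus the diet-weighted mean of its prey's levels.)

C: 1 + (0.21×1 + 0.79×1) = 2
D: 1 + (0.41×2 + 0.59×1) = 2.41
E: 1 + 2 = 3
F: 1 + (0.14×1 + 0.86×2) = 2.86

3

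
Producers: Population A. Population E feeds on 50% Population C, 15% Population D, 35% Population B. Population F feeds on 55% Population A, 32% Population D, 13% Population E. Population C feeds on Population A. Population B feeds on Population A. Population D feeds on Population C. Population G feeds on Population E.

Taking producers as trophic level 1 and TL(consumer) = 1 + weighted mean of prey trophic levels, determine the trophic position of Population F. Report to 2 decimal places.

Population B: 1 + 1 = 2
Population C: 1 + 1 = 2
Population D: 1 + 2 = 3
Population E: 1 + (0.5×2 + 0.15×3 + 0.35×2) = 3.15
Population F: 1 + (0.55×1 + 0.32×3 + 0.13×3.15) = 2.9195
Population G: 1 + 3.15 = 4.15

2.92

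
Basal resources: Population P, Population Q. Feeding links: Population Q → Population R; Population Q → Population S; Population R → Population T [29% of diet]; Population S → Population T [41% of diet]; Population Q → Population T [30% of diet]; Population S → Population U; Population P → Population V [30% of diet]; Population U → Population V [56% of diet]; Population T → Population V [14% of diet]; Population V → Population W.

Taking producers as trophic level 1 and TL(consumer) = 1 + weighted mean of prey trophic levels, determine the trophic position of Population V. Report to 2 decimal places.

Population R: 1 + 1 = 2
Population S: 1 + 1 = 2
Population T: 1 + (0.29×2 + 0.41×2 + 0.3×1) = 2.7
Population U: 1 + 2 = 3
Population V: 1 + (0.3×1 + 0.56×3 + 0.14×2.7) = 3.358
Population W: 1 + 3.358 = 4.358

3.36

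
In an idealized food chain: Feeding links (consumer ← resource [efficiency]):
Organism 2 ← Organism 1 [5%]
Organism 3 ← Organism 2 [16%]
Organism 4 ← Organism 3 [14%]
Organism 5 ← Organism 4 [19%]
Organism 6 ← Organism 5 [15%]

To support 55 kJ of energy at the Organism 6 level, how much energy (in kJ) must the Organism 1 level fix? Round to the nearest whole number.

1723058 kJ

Cumulative transfer efficiency: 0.05 × 0.16 × 0.14 × 0.19 × 0.15 = 0.00003192
Organism 1 energy = 55 / 0.00003192 = 1723058 kJ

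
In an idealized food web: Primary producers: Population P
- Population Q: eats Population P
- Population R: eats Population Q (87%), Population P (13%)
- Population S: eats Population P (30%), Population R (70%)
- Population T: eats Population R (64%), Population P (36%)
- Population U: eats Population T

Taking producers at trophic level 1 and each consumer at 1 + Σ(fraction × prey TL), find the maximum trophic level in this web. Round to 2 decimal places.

Population Q: 1 + 1 = 2
Population R: 1 + (0.87×2 + 0.13×1) = 2.87
Population S: 1 + (0.3×1 + 0.7×2.87) = 3.309
Population T: 1 + (0.64×2.87 + 0.36×1) = 3.1968
Population U: 1 + 3.1968 = 4.1968

4.20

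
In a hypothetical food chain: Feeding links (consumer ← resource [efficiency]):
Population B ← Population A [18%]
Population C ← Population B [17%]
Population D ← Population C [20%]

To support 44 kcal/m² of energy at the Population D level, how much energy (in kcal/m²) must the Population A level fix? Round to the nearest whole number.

7190 kcal/m²

Cumulative transfer efficiency: 0.18 × 0.17 × 0.2 = 0.00612
Population A energy = 44 / 0.00612 = 7190 kcal/m²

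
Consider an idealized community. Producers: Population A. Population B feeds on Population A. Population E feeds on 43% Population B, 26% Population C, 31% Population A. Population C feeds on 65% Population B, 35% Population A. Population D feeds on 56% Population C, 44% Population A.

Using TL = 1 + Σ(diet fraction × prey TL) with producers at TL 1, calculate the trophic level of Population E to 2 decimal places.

2.86

Population B: 1 + 1 = 2
Population C: 1 + (0.65×2 + 0.35×1) = 2.65
Population D: 1 + (0.56×2.65 + 0.44×1) = 2.924
Population E: 1 + (0.43×2 + 0.26×2.65 + 0.31×1) = 2.859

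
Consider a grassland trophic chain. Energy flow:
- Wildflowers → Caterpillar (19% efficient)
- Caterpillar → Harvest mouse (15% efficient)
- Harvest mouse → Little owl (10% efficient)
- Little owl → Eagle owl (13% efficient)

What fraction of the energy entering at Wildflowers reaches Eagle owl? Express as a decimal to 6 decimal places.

Product of link efficiencies: 0.19 × 0.15 × 0.1 × 0.13 = 0.0003705

0.000371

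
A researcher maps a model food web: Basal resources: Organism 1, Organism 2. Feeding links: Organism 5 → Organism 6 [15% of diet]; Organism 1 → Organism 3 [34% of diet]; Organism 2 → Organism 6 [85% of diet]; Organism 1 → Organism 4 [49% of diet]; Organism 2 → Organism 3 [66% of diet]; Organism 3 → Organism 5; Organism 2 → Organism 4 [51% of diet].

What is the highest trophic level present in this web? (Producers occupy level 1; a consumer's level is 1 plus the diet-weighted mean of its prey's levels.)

Organism 3: 1 + (0.66×1 + 0.34×1) = 2
Organism 4: 1 + (0.49×1 + 0.51×1) = 2
Organism 5: 1 + 2 = 3
Organism 6: 1 + (0.85×1 + 0.15×3) = 2.3

3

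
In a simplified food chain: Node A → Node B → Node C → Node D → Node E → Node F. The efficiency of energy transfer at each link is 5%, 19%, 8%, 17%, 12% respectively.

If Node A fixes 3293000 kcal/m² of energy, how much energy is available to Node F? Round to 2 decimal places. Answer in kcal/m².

Node B: 3293000 × 0.05 = 164650 kcal/m²
Node C: 164650 × 0.19 = 31283.5 kcal/m²
Node D: 31283.5 × 0.08 = 2502.68 kcal/m²
Node E: 2502.68 × 0.17 = 425.4556 kcal/m²
Node F: 425.4556 × 0.12 = 51.054672 kcal/m²

51.05 kcal/m²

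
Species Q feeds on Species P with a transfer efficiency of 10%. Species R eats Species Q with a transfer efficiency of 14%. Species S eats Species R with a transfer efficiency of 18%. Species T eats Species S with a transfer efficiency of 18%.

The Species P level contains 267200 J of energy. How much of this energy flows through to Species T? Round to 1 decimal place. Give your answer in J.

121.2 J

Species Q: 267200 × 0.1 = 26720 J
Species R: 26720 × 0.14 = 3740.8 J
Species S: 3740.8 × 0.18 = 673.344 J
Species T: 673.344 × 0.18 = 121.20192 J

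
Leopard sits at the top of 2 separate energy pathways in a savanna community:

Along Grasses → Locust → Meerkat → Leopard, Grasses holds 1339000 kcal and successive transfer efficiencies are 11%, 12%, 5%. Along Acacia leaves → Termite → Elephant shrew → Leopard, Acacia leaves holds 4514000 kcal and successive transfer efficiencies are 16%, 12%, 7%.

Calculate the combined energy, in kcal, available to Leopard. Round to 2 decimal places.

6950.56 kcal

Via Grasses: 1339000 × 0.11 × 0.12 × 0.05 = 883.74 kcal
Via Acacia leaves: 4514000 × 0.16 × 0.12 × 0.07 = 6066.816 kcal
Total at Leopard: 883.74 + 6066.816 = 6950.556 kcal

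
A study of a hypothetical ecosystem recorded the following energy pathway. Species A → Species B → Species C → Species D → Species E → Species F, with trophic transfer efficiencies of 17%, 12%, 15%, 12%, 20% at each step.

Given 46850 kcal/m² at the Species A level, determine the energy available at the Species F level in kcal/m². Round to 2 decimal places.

Species B: 46850 × 0.17 = 7964.5 kcal/m²
Species C: 7964.5 × 0.12 = 955.74 kcal/m²
Species D: 955.74 × 0.15 = 143.361 kcal/m²
Species E: 143.361 × 0.12 = 17.20332 kcal/m²
Species F: 17.20332 × 0.2 = 3.440664 kcal/m²

3.44 kcal/m²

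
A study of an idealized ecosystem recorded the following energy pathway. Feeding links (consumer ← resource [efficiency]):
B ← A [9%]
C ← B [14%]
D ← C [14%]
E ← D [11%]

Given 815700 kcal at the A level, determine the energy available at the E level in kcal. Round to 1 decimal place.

B: 815700 × 0.09 = 73413 kcal
C: 73413 × 0.14 = 10277.82 kcal
D: 10277.82 × 0.14 = 1438.8948 kcal
E: 1438.8948 × 0.11 = 158.278428 kcal

158.3 kcal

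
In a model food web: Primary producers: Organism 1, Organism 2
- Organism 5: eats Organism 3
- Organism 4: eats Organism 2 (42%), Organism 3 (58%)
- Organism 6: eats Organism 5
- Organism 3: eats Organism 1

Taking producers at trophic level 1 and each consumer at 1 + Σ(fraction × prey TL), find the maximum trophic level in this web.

Organism 3: 1 + 1 = 2
Organism 4: 1 + (0.42×1 + 0.58×2) = 2.58
Organism 5: 1 + 2 = 3
Organism 6: 1 + 3 = 4

4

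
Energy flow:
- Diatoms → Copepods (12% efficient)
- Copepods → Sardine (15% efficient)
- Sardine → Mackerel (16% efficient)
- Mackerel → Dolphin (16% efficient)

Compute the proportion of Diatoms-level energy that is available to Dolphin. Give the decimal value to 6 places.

Product of link efficiencies: 0.12 × 0.15 × 0.16 × 0.16 = 0.0004608

0.000461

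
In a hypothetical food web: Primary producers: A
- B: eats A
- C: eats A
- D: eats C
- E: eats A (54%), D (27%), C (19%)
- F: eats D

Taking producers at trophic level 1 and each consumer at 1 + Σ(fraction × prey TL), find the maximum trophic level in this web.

B: 1 + 1 = 2
C: 1 + 1 = 2
D: 1 + 2 = 3
E: 1 + (0.54×1 + 0.27×3 + 0.19×2) = 2.73
F: 1 + 3 = 4

4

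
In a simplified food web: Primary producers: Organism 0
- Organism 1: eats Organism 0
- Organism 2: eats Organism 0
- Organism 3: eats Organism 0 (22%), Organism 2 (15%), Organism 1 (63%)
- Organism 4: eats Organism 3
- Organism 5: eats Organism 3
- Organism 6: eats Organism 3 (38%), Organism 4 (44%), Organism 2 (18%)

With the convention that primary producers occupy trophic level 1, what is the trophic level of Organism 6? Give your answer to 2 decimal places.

Organism 1: 1 + 1 = 2
Organism 2: 1 + 1 = 2
Organism 3: 1 + (0.22×1 + 0.15×2 + 0.63×2) = 2.78
Organism 4: 1 + 2.78 = 3.78
Organism 5: 1 + 2.78 = 3.78
Organism 6: 1 + (0.38×2.78 + 0.44×3.78 + 0.18×2) = 4.0796

4.08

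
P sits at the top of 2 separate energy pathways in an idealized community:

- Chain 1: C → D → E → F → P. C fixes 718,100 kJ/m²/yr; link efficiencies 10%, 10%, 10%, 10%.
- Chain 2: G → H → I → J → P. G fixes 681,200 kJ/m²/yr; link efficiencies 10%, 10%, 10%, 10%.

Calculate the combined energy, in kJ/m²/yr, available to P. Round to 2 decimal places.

139.93 kJ/m²/yr

Chain 1: 718100 × 0.1 × 0.1 × 0.1 × 0.1 = 71.81 kJ/m²/yr
Chain 2: 681200 × 0.1 × 0.1 × 0.1 × 0.1 = 68.12 kJ/m²/yr
Total at P: 71.81 + 68.12 = 139.93 kJ/m²/yr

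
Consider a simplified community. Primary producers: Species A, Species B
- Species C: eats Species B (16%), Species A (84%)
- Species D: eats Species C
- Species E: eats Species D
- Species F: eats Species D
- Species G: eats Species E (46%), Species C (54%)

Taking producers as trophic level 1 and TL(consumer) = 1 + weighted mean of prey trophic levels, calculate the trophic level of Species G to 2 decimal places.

3.92

Species C: 1 + (0.16×1 + 0.84×1) = 2
Species D: 1 + 2 = 3
Species E: 1 + 3 = 4
Species F: 1 + 3 = 4
Species G: 1 + (0.46×4 + 0.54×2) = 3.92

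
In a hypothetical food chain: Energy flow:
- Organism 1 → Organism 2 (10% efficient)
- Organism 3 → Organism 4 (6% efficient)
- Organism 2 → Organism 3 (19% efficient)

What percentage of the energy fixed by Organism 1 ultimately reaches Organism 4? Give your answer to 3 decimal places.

Product of link efficiencies: 0.1 × 0.19 × 0.06 = 0.00114
As a percentage: 0.00114 × 100 = 0.114%

0.114%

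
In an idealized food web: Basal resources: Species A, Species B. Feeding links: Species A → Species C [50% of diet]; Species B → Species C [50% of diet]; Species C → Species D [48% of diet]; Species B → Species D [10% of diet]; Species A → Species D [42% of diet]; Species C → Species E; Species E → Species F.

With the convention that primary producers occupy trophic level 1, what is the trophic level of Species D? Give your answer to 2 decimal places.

2.48

Species C: 1 + (0.5×1 + 0.5×1) = 2
Species D: 1 + (0.48×2 + 0.1×1 + 0.42×1) = 2.48
Species E: 1 + 2 = 3
Species F: 1 + 3 = 4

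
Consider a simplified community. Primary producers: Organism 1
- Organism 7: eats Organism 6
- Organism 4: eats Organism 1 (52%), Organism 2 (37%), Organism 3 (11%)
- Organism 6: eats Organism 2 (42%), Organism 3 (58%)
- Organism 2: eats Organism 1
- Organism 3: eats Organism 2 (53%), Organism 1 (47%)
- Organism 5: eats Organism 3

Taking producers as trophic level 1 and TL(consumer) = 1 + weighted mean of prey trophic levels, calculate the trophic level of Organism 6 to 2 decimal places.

Organism 2: 1 + 1 = 2
Organism 3: 1 + (0.53×2 + 0.47×1) = 2.53
Organism 4: 1 + (0.52×1 + 0.37×2 + 0.11×2.53) = 2.5383
Organism 5: 1 + 2.53 = 3.53
Organism 6: 1 + (0.42×2 + 0.58×2.53) = 3.3074
Organism 7: 1 + 3.3074 = 4.3074

3.31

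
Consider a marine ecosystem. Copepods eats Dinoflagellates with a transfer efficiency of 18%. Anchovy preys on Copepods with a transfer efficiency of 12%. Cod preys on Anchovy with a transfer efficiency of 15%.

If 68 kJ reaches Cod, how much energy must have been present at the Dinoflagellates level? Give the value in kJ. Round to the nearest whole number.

20988 kJ

Cumulative transfer efficiency: 0.18 × 0.12 × 0.15 = 0.00324
Dinoflagellates energy = 68 / 0.00324 = 20988 kJ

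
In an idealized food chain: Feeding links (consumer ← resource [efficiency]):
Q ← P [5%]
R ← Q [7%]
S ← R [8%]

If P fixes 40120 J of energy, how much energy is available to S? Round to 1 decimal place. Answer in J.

11.2 J

Q: 40120 × 0.05 = 2006 J
R: 2006 × 0.07 = 140.42 J
S: 140.42 × 0.08 = 11.2336 J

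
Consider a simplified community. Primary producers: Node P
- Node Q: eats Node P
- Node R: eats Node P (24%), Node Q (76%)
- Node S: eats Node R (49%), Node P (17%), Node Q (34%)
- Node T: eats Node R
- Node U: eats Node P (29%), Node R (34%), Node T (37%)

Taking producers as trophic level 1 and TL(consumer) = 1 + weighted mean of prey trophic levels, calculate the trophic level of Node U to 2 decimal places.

3.62

Node Q: 1 + 1 = 2
Node R: 1 + (0.24×1 + 0.76×2) = 2.76
Node S: 1 + (0.49×2.76 + 0.17×1 + 0.34×2) = 3.2024
Node T: 1 + 2.76 = 3.76
Node U: 1 + (0.29×1 + 0.34×2.76 + 0.37×3.76) = 3.6196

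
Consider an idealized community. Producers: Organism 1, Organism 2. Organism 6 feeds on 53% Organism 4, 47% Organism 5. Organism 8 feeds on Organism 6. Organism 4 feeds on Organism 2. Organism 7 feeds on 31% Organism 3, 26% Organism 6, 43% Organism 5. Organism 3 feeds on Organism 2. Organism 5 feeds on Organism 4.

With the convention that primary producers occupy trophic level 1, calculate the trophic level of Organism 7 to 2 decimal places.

3.81

Organism 3: 1 + 1 = 2
Organism 4: 1 + 1 = 2
Organism 5: 1 + 2 = 3
Organism 6: 1 + (0.53×2 + 0.47×3) = 3.47
Organism 7: 1 + (0.31×2 + 0.26×3.47 + 0.43×3) = 3.8122
Organism 8: 1 + 3.47 = 4.47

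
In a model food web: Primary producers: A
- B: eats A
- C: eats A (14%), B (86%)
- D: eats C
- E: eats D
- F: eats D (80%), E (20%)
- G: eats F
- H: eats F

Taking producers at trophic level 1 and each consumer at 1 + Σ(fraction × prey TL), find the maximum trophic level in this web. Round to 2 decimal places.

6.06

B: 1 + 1 = 2
C: 1 + (0.14×1 + 0.86×2) = 2.86
D: 1 + 2.86 = 3.86
E: 1 + 3.86 = 4.86
F: 1 + (0.8×3.86 + 0.2×4.86) = 5.06
G: 1 + 5.06 = 6.06
H: 1 + 5.06 = 6.06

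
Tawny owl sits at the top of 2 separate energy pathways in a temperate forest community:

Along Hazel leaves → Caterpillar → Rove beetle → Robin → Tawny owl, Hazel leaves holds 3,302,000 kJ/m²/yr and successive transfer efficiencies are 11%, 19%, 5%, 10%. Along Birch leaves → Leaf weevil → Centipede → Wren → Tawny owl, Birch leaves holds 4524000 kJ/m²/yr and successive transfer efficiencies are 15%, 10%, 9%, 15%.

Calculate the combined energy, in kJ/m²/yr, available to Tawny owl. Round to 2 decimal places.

Via Hazel leaves: 3302000 × 0.11 × 0.19 × 0.05 × 0.1 = 345.059 kJ/m²/yr
Via Birch leaves: 4524000 × 0.15 × 0.1 × 0.09 × 0.15 = 916.11 kJ/m²/yr
Total at Tawny owl: 345.059 + 916.11 = 1261.169 kJ/m²/yr

1261.17 kJ/m²/yr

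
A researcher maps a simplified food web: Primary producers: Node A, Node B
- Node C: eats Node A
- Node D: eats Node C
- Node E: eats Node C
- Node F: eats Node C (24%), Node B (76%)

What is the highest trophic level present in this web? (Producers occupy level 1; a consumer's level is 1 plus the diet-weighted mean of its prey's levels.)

Node C: 1 + 1 = 2
Node D: 1 + 2 = 3
Node E: 1 + 2 = 3
Node F: 1 + (0.24×2 + 0.76×1) = 2.24

3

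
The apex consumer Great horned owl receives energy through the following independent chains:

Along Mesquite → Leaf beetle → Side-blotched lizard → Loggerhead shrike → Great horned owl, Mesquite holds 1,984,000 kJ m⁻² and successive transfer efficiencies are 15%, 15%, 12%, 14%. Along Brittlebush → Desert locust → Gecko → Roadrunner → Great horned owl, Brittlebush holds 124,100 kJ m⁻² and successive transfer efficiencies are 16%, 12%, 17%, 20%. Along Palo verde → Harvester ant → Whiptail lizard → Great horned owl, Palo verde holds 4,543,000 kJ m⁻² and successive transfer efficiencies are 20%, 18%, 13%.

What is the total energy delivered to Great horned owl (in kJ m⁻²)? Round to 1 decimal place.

22092.2 kJ m⁻²

Via Mesquite: 1984000 × 0.15 × 0.15 × 0.12 × 0.14 = 749.952 kJ m⁻²
Via Brittlebush: 124100 × 0.16 × 0.12 × 0.17 × 0.2 = 81.01248 kJ m⁻²
Via Palo verde: 4543000 × 0.2 × 0.18 × 0.13 = 21261.24 kJ m⁻²
Total at Great horned owl: 749.952 + 81.01248 + 21261.24 = 22092.20448 kJ m⁻²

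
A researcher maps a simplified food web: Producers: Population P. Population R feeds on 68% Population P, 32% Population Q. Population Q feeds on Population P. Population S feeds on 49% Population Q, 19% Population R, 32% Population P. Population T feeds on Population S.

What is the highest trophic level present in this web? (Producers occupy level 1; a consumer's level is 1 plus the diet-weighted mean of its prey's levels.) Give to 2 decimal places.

3.74

Population Q: 1 + 1 = 2
Population R: 1 + (0.68×1 + 0.32×2) = 2.32
Population S: 1 + (0.49×2 + 0.19×2.32 + 0.32×1) = 2.7408
Population T: 1 + 2.7408 = 3.7408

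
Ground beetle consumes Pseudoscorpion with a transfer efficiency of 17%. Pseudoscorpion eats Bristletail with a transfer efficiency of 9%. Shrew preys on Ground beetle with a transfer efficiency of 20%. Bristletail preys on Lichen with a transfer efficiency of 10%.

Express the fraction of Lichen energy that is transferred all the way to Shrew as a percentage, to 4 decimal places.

0.0306%

Product of link efficiencies: 0.1 × 0.09 × 0.17 × 0.2 = 0.000306
As a percentage: 0.000306 × 100 = 0.0306%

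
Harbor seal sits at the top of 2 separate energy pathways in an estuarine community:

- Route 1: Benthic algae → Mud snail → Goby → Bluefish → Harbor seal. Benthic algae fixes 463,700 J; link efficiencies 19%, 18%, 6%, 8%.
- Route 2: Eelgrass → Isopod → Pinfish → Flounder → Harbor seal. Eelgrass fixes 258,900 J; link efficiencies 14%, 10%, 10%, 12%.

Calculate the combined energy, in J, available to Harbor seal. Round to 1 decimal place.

119.6 J

Route 1: 463700 × 0.19 × 0.18 × 0.06 × 0.08 = 76.120992 J
Route 2: 258900 × 0.14 × 0.1 × 0.1 × 0.12 = 43.4952 J
Total at Harbor seal: 76.120992 + 43.4952 = 119.616192 J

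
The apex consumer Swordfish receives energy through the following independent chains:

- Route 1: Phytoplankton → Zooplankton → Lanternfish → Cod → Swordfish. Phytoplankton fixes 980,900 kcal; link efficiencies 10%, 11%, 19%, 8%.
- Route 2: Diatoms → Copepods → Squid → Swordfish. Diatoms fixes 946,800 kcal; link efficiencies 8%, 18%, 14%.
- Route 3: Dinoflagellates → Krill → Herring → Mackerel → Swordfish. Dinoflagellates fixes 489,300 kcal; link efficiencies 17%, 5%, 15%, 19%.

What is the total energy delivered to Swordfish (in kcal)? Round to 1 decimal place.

Route 1: 980900 × 0.1 × 0.11 × 0.19 × 0.08 = 164.00648 kcal
Route 2: 946800 × 0.08 × 0.18 × 0.14 = 1908.7488 kcal
Route 3: 489300 × 0.17 × 0.05 × 0.15 × 0.19 = 118.532925 kcal
Total at Swordfish: 164.00648 + 1908.7488 + 118.532925 = 2191.288205 kcal

2191.3 kcal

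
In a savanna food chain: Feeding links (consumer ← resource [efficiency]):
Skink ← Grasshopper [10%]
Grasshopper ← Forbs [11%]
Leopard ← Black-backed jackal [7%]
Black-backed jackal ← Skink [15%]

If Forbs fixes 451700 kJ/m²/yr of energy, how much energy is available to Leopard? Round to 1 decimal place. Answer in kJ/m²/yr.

Grasshopper: 451700 × 0.11 = 49687 kJ/m²/yr
Skink: 49687 × 0.1 = 4968.7 kJ/m²/yr
Black-backed jackal: 4968.7 × 0.15 = 745.305 kJ/m²/yr
Leopard: 745.305 × 0.07 = 52.17135 kJ/m²/yr

52.2 kJ/m²/yr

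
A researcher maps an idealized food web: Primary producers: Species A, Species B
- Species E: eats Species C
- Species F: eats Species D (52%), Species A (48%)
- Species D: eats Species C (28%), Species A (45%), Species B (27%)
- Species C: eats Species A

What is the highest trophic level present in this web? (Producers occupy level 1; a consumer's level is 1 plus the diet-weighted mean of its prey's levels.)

3

Species C: 1 + 1 = 2
Species D: 1 + (0.28×2 + 0.45×1 + 0.27×1) = 2.28
Species E: 1 + 2 = 3
Species F: 1 + (0.52×2.28 + 0.48×1) = 2.6656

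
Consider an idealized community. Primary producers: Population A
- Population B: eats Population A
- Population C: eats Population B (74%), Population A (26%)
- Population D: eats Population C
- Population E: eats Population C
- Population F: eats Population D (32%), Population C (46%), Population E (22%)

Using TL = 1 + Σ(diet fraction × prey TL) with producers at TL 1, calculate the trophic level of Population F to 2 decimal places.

4.28

Population B: 1 + 1 = 2
Population C: 1 + (0.74×2 + 0.26×1) = 2.74
Population D: 1 + 2.74 = 3.74
Population E: 1 + 2.74 = 3.74
Population F: 1 + (0.32×3.74 + 0.46×2.74 + 0.22×3.74) = 4.28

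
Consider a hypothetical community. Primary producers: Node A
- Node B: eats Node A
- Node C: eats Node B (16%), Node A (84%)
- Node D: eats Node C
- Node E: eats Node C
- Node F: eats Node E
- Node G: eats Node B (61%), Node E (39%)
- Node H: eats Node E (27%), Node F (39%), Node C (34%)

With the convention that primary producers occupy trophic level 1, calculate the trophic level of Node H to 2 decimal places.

Node B: 1 + 1 = 2
Node C: 1 + (0.16×2 + 0.84×1) = 2.16
Node D: 1 + 2.16 = 3.16
Node E: 1 + 2.16 = 3.16
Node F: 1 + 3.16 = 4.16
Node G: 1 + (0.61×2 + 0.39×3.16) = 3.4524
Node H: 1 + (0.27×3.16 + 0.39×4.16 + 0.34×2.16) = 4.21

4.21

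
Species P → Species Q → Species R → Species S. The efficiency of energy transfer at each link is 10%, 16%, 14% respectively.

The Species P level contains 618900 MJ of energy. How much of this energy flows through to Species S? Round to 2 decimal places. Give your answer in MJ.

1386.34 MJ

Species Q: 618900 × 0.1 = 61890 MJ
Species R: 61890 × 0.16 = 9902.4 MJ
Species S: 9902.4 × 0.14 = 1386.336 MJ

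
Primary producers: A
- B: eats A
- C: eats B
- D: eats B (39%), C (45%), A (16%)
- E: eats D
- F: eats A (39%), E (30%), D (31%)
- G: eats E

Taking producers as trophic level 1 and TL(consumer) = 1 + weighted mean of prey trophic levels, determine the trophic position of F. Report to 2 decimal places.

3.70

B: 1 + 1 = 2
C: 1 + 2 = 3
D: 1 + (0.39×2 + 0.45×3 + 0.16×1) = 3.29
E: 1 + 3.29 = 4.29
F: 1 + (0.39×1 + 0.3×4.29 + 0.31×3.29) = 3.6969
G: 1 + 4.29 = 5.29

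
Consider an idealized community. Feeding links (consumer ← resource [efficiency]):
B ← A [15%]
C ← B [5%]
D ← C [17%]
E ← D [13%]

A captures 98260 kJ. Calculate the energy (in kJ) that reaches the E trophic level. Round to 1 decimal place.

16.3 kJ

B: 98260 × 0.15 = 14739 kJ
C: 14739 × 0.05 = 736.95 kJ
D: 736.95 × 0.17 = 125.2815 kJ
E: 125.2815 × 0.13 = 16.286595 kJ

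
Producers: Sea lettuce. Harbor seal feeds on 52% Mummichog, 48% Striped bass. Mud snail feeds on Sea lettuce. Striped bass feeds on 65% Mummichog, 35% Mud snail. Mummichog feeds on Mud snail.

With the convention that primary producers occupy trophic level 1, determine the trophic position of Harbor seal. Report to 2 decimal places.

Mud snail: 1 + 1 = 2
Mummichog: 1 + 2 = 3
Striped bass: 1 + (0.65×3 + 0.35×2) = 3.65
Harbor seal: 1 + (0.52×3 + 0.48×3.65) = 4.312

4.31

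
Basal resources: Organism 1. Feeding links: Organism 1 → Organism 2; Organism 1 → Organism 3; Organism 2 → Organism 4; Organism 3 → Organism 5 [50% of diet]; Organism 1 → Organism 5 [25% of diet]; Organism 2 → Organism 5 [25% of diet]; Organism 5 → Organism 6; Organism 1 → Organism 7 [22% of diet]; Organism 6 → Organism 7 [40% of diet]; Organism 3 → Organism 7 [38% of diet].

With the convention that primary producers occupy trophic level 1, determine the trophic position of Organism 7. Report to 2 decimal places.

Organism 2: 1 + 1 = 2
Organism 3: 1 + 1 = 2
Organism 4: 1 + 2 = 3
Organism 5: 1 + (0.5×2 + 0.25×1 + 0.25×2) = 2.75
Organism 6: 1 + 2.75 = 3.75
Organism 7: 1 + (0.22×1 + 0.4×3.75 + 0.38×2) = 3.48

3.48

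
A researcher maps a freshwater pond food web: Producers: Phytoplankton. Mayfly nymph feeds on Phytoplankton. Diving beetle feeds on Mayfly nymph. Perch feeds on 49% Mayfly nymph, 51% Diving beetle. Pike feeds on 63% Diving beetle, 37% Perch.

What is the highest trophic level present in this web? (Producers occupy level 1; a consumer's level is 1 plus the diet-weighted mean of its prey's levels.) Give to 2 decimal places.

Mayfly nymph: 1 + 1 = 2
Diving beetle: 1 + 2 = 3
Perch: 1 + (0.49×2 + 0.51×3) = 3.51
Pike: 1 + (0.63×3 + 0.37×3.51) = 4.1887

4.19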